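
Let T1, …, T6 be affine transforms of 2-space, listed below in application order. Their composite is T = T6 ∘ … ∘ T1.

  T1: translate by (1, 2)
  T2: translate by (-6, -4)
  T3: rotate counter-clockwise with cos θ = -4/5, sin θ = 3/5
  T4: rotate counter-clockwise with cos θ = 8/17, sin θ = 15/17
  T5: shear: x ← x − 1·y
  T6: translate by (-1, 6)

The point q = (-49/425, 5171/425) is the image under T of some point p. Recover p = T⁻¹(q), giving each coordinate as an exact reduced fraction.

p = (-4, -3/5)

T1 = [1 0 1; 0 1 2; 0 0 1]
T2·T1 = [1 0 -5; 0 1 -2; 0 0 1]
T3·…·T1 = [-4/5 -3/5 26/5; 3/5 -4/5 -7/5; 0 0 1]
T4·…·T1 = [-77/85 36/85 313/85; -36/85 -77/85 334/85; 0 0 1]
T5·…·T1 = [-41/85 113/85 -21/85; -36/85 -77/85 334/85; 0 0 1]
T6·…·T1 = [-41/85 113/85 -106/85; -36/85 -77/85 844/85; 0 0 1]
det M = 1; M⁻¹ = [-77/85 -113/85 1026/85; 36/85 -41/85 452/85; 0 0 1]
M⁻¹ · (-49/425, 5171/425)ᵀ = (-4, -3/5)ᵀ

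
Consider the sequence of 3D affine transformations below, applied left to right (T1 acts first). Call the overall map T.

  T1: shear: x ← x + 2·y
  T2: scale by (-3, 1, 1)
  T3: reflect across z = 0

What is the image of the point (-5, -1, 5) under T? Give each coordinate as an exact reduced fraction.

T(p) = (21, -1, -5)

T1 shear: x ← x + 2·y: (-5, -1, 5) → (-7, -1, 5)
T2 scale by (-3, 1, 1): (-7, -1, 5) → (21, -1, 5)
T3 reflect across z = 0: (21, -1, 5) → (21, -1, -5)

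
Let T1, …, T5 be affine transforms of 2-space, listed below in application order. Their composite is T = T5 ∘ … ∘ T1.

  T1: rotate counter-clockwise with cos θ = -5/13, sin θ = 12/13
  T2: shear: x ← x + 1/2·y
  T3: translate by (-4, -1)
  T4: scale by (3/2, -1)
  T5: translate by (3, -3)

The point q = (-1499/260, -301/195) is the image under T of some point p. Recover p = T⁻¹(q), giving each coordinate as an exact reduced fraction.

T1 = [-5/13 -12/13 0; 12/13 -5/13 0; 0 0 1]
T2·T1 = [1/13 -29/26 0; 12/13 -5/13 0; 0 0 1]
T3·…·T1 = [1/13 -29/26 -4; 12/13 -5/13 -1; 0 0 1]
T4·…·T1 = [3/26 -87/52 -6; -12/13 5/13 1; 0 0 1]
T5·…·T1 = [3/26 -87/52 -3; -12/13 5/13 -2; 0 0 1]
det M = -3/2; M⁻¹ = [-10/39 -29/26 -3; -8/13 -1/13 -2; 0 0 1]
M⁻¹ · (-1499/260, -301/195)ᵀ = (1/5, 5/3)ᵀ

p = (1/5, 5/3)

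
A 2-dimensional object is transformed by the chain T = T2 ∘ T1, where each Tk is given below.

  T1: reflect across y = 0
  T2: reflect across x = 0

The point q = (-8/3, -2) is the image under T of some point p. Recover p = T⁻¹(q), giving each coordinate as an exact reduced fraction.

T1 = [1 0 0; 0 -1 0; 0 0 1]
T2·T1 = [-1 0 0; 0 -1 0; 0 0 1]
det M = 1; M⁻¹ = [-1 0 0; 0 -1 0; 0 0 1]
M⁻¹ · (-8/3, -2)ᵀ = (8/3, 2)ᵀ

p = (8/3, 2)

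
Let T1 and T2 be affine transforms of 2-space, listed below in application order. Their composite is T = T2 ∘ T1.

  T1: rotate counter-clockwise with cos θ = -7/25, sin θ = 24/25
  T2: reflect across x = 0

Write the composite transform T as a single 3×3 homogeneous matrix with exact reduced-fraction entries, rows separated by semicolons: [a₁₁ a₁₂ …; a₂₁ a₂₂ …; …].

T = [7/25 24/25 0; 24/25 -7/25 0; 0 0 1]

T1 = [-7/25 -24/25 0; 24/25 -7/25 0; 0 0 1]
T2·T1 = [7/25 24/25 0; 24/25 -7/25 0; 0 0 1]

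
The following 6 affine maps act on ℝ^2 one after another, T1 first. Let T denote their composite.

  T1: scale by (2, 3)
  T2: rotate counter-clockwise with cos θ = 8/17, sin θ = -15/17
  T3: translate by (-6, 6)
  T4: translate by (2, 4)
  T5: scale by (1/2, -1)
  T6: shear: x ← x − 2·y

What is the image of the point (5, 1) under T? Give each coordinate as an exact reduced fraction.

T1 scale by (2, 3): (5, 1) → (10, 3)
T2 rotate counter-clockwise with cos θ = 8/17, sin θ = -15/17: (10, 3) → (125/17, -126/17)
T3 translate by (-6, 6): (125/17, -126/17) → (23/17, -24/17)
T4 translate by (2, 4): (23/17, -24/17) → (57/17, 44/17)
T5 scale by (1/2, -1): (57/17, 44/17) → (57/34, -44/17)
T6 shear: x ← x − 2·y: (57/34, -44/17) → (233/34, -44/17)

T(p) = (233/34, -44/17)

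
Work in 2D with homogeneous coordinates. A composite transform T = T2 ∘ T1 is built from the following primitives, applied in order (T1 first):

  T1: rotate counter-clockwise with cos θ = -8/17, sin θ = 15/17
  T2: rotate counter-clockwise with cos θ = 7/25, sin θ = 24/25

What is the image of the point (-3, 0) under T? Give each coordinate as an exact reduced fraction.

T1 rotate counter-clockwise with cos θ = -8/17, sin θ = 15/17: (-3, 0) → (24/17, -45/17)
T2 rotate counter-clockwise with cos θ = 7/25, sin θ = 24/25: (24/17, -45/17) → (1248/425, 261/425)

T(p) = (1248/425, 261/425)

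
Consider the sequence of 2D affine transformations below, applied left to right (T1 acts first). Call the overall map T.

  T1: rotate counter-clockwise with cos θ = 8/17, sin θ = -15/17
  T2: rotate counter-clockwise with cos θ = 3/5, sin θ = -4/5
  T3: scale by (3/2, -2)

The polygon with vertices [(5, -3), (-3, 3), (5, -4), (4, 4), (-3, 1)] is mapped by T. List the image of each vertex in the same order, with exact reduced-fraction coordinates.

T1 rotate counter-clockwise with cos θ = 8/17, sin θ = -15/17: (5, -3) → (-5/17, -99/17); (-3, 3) → (21/17, 69/17); (5, -4) → (-20/17, -107/17); (4, 4) → (92/17, -28/17); (-3, 1) → (-9/17, 53/17)
T2 rotate counter-clockwise with cos θ = 3/5, sin θ = -4/5: (-5/17, -99/17) → (-411/85, -277/85); (21/17, 69/17) → (339/85, 123/85); (-20/17, -107/17) → (-488/85, -241/85); (92/17, -28/17) → (164/85, -452/85); (-9/17, 53/17) → (37/17, 39/17)
T3 scale by (3/2, -2): (-411/85, -277/85) → (-1233/170, 554/85); (339/85, 123/85) → (1017/170, -246/85); (-488/85, -241/85) → (-732/85, 482/85); (164/85, -452/85) → (246/85, 904/85); (37/17, 39/17) → (111/34, -78/17)

image vertices: (-1233/170, 554/85), (1017/170, -246/85), (-732/85, 482/85), (246/85, 904/85), (111/34, -78/17)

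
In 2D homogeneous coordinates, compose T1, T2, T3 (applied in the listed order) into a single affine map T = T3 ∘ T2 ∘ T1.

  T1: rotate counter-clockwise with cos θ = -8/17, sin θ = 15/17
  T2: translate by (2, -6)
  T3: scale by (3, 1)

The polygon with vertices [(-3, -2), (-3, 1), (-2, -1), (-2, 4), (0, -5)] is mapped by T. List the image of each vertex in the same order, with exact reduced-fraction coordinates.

image vertices: (264/17, -131/17), (129/17, -155/17), (195/17, -124/17), (-30/17, -164/17), (327/17, -62/17)

T1 rotate counter-clockwise with cos θ = -8/17, sin θ = 15/17: (-3, -2) → (54/17, -29/17); (-3, 1) → (9/17, -53/17); (-2, -1) → (31/17, -22/17); (-2, 4) → (-44/17, -62/17); (0, -5) → (75/17, 40/17)
T2 translate by (2, -6): (54/17, -29/17) → (88/17, -131/17); (9/17, -53/17) → (43/17, -155/17); (31/17, -22/17) → (65/17, -124/17); (-44/17, -62/17) → (-10/17, -164/17); (75/17, 40/17) → (109/17, -62/17)
T3 scale by (3, 1): (88/17, -131/17) → (264/17, -131/17); (43/17, -155/17) → (129/17, -155/17); (65/17, -124/17) → (195/17, -124/17); (-10/17, -164/17) → (-30/17, -164/17); (109/17, -62/17) → (327/17, -62/17)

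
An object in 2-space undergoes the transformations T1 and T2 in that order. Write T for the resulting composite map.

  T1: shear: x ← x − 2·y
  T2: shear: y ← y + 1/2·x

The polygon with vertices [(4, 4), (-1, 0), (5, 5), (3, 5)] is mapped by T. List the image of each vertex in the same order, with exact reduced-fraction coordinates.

image vertices: (-4, 2), (-1, -1/2), (-5, 5/2), (-7, 3/2)

T1 shear: x ← x − 2·y: (4, 4) → (-4, 4); (-1, 0) → (-1, 0); (5, 5) → (-5, 5); (3, 5) → (-7, 5)
T2 shear: y ← y + 1/2·x: (-4, 4) → (-4, 2); (-1, 0) → (-1, -1/2); (-5, 5) → (-5, 5/2); (-7, 5) → (-7, 3/2)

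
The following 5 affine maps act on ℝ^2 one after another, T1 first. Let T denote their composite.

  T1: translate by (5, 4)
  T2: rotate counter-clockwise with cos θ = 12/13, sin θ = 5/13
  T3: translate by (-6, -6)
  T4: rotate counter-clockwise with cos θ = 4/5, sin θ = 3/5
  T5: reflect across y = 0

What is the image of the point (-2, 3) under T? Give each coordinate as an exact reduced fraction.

T1 translate by (5, 4): (-2, 3) → (3, 7)
T2 rotate counter-clockwise with cos θ = 12/13, sin θ = 5/13: (3, 7) → (1/13, 99/13)
T3 translate by (-6, -6): (1/13, 99/13) → (-77/13, 21/13)
T4 rotate counter-clockwise with cos θ = 4/5, sin θ = 3/5: (-77/13, 21/13) → (-371/65, -147/65)
T5 reflect across y = 0: (-371/65, -147/65) → (-371/65, 147/65)

T(p) = (-371/65, 147/65)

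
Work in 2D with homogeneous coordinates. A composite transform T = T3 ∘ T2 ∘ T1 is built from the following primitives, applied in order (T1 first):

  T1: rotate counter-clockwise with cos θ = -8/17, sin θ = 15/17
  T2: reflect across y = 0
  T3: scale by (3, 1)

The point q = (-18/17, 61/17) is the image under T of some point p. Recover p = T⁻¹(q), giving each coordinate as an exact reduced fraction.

p = (-3, 2)

T1 = [-8/17 -15/17 0; 15/17 -8/17 0; 0 0 1]
T2·T1 = [-8/17 -15/17 0; -15/17 8/17 0; 0 0 1]
T3·…·T1 = [-24/17 -45/17 0; -15/17 8/17 0; 0 0 1]
det M = -3; M⁻¹ = [-8/51 -15/17 0; -5/17 8/17 0; 0 0 1]
M⁻¹ · (-18/17, 61/17)ᵀ = (-3, 2)ᵀ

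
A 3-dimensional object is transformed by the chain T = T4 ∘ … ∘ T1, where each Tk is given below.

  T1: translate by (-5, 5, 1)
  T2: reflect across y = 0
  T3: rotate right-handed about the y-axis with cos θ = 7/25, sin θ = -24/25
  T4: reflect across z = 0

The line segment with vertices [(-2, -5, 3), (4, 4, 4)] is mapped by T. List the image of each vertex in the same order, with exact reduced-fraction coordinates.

image vertices: (-29/5, 0, 28/5), (-127/25, -9, -11/25)

T1 translate by (-5, 5, 1): (-2, -5, 3) → (-7, 0, 4); (4, 4, 4) → (-1, 9, 5)
T2 reflect across y = 0: (-7, 0, 4) → (-7, 0, 4); (-1, 9, 5) → (-1, -9, 5)
T3 rotate right-handed about the y-axis with cos θ = 7/25, sin θ = -24/25: (-7, 0, 4) → (-29/5, 0, -28/5); (-1, -9, 5) → (-127/25, -9, 11/25)
T4 reflect across z = 0: (-29/5, 0, -28/5) → (-29/5, 0, 28/5); (-127/25, -9, 11/25) → (-127/25, -9, -11/25)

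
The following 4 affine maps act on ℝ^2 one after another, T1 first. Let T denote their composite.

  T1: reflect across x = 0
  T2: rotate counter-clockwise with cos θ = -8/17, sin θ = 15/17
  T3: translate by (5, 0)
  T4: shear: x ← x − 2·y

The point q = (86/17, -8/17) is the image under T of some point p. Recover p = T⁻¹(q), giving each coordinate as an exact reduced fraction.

p = (0, 1)

T1 = [-1 0 0; 0 1 0; 0 0 1]
T2·T1 = [8/17 -15/17 0; -15/17 -8/17 0; 0 0 1]
T3·…·T1 = [8/17 -15/17 5; -15/17 -8/17 0; 0 0 1]
T4·…·T1 = [38/17 1/17 5; -15/17 -8/17 0; 0 0 1]
det M = -1; M⁻¹ = [8/17 1/17 -40/17; -15/17 -38/17 75/17; 0 0 1]
M⁻¹ · (86/17, -8/17)ᵀ = (0, 1)ᵀ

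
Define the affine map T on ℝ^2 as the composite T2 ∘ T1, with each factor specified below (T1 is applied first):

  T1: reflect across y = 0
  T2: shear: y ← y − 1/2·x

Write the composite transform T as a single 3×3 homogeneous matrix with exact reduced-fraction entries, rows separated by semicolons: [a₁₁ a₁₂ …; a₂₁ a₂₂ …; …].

T1 = [1 0 0; 0 -1 0; 0 0 1]
T2·T1 = [1 0 0; -1/2 -1 0; 0 0 1]

T = [1 0 0; -1/2 -1 0; 0 0 1]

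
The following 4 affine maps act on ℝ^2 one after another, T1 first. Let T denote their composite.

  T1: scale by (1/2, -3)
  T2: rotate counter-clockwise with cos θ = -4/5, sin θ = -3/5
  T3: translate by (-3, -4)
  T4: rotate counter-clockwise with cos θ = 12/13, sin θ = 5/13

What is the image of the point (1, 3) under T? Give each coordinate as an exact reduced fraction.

T1 scale by (1/2, -3): (1, 3) → (1/2, -9)
T2 rotate counter-clockwise with cos θ = -4/5, sin θ = -3/5: (1/2, -9) → (-29/5, 69/10)
T3 translate by (-3, -4): (-29/5, 69/10) → (-44/5, 29/10)
T4 rotate counter-clockwise with cos θ = 12/13, sin θ = 5/13: (-44/5, 29/10) → (-1201/130, -46/65)

T(p) = (-1201/130, -46/65)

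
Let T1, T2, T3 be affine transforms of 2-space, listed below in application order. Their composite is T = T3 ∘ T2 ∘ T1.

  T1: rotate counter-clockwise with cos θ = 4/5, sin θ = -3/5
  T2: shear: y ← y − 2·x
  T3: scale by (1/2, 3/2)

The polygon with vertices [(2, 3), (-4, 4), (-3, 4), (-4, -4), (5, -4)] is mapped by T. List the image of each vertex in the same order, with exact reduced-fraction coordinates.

T1 rotate counter-clockwise with cos θ = 4/5, sin θ = -3/5: (2, 3) → (17/5, 6/5); (-4, 4) → (-4/5, 28/5); (-3, 4) → (0, 5); (-4, -4) → (-28/5, -4/5); (5, -4) → (8/5, -31/5)
T2 shear: y ← y − 2·x: (17/5, 6/5) → (17/5, -28/5); (-4/5, 28/5) → (-4/5, 36/5); (0, 5) → (0, 5); (-28/5, -4/5) → (-28/5, 52/5); (8/5, -31/5) → (8/5, -47/5)
T3 scale by (1/2, 3/2): (17/5, -28/5) → (17/10, -42/5); (-4/5, 36/5) → (-2/5, 54/5); (0, 5) → (0, 15/2); (-28/5, 52/5) → (-14/5, 78/5); (8/5, -47/5) → (4/5, -141/10)

image vertices: (17/10, -42/5), (-2/5, 54/5), (0, 15/2), (-14/5, 78/5), (4/5, -141/10)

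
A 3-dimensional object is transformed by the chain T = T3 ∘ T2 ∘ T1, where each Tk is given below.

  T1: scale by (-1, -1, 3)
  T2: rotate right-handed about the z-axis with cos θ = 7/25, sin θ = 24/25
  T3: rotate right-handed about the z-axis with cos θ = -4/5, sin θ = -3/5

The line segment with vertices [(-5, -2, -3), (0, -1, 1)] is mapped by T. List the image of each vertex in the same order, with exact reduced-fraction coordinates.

T1 scale by (-1, -1, 3): (-5, -2, -3) → (5, 2, -9); (0, -1, 1) → (0, 1, 3)
T2 rotate right-handed about the z-axis with cos θ = 7/25, sin θ = 24/25: (5, 2, -9) → (-13/25, 134/25, -9); (0, 1, 3) → (-24/25, 7/25, 3)
T3 rotate right-handed about the z-axis with cos θ = -4/5, sin θ = -3/5: (-13/25, 134/25, -9) → (454/125, -497/125, -9); (-24/25, 7/25, 3) → (117/125, 44/125, 3)

image vertices: (454/125, -497/125, -9), (117/125, 44/125, 3)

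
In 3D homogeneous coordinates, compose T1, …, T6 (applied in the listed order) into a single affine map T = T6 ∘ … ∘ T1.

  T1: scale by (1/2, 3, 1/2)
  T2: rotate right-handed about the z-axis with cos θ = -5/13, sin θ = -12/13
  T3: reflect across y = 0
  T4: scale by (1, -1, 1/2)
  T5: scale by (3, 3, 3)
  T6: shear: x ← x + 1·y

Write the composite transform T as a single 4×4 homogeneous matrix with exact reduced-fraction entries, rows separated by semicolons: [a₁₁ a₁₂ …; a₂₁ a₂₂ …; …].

T = [-51/26 63/13 0 0; -18/13 -45/13 0 0; 0 0 3/4 0; 0 0 0 1]

T1 = [1/2 0 0 0; 0 3 0 0; 0 0 1/2 0; 0 0 0 1]
T2·T1 = [-5/26 36/13 0 0; -6/13 -15/13 0 0; 0 0 1/2 0; 0 0 0 1]
T3·…·T1 = [-5/26 36/13 0 0; 6/13 15/13 0 0; 0 0 1/2 0; 0 0 0 1]
T4·…·T1 = [-5/26 36/13 0 0; -6/13 -15/13 0 0; 0 0 1/4 0; 0 0 0 1]
T5·…·T1 = [-15/26 108/13 0 0; -18/13 -45/13 0 0; 0 0 3/4 0; 0 0 0 1]
T6·…·T1 = [-51/26 63/13 0 0; -18/13 -45/13 0 0; 0 0 3/4 0; 0 0 0 1]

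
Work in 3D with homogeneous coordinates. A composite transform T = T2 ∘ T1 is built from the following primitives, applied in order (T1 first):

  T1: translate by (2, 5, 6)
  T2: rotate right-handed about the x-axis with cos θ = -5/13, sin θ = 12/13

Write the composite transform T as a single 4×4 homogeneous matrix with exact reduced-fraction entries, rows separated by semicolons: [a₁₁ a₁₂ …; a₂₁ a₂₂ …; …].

T1 = [1 0 0 2; 0 1 0 5; 0 0 1 6; 0 0 0 1]
T2·T1 = [1 0 0 2; 0 -5/13 -12/13 -97/13; 0 12/13 -5/13 30/13; 0 0 0 1]

T = [1 0 0 2; 0 -5/13 -12/13 -97/13; 0 12/13 -5/13 30/13; 0 0 0 1]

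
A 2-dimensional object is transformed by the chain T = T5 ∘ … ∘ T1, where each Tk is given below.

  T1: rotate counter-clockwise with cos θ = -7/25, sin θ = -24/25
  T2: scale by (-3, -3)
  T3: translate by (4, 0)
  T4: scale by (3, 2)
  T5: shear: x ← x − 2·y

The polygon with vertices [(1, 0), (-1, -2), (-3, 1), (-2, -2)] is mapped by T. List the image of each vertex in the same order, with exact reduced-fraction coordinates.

T1 rotate counter-clockwise with cos θ = -7/25, sin θ = -24/25: (1, 0) → (-7/25, -24/25); (-1, -2) → (-41/25, 38/25); (-3, 1) → (9/5, 13/5); (-2, -2) → (-34/25, 62/25)
T2 scale by (-3, -3): (-7/25, -24/25) → (21/25, 72/25); (-41/25, 38/25) → (123/25, -114/25); (9/5, 13/5) → (-27/5, -39/5); (-34/25, 62/25) → (102/25, -186/25)
T3 translate by (4, 0): (21/25, 72/25) → (121/25, 72/25); (123/25, -114/25) → (223/25, -114/25); (-27/5, -39/5) → (-7/5, -39/5); (102/25, -186/25) → (202/25, -186/25)
T4 scale by (3, 2): (121/25, 72/25) → (363/25, 144/25); (223/25, -114/25) → (669/25, -228/25); (-7/5, -39/5) → (-21/5, -78/5); (202/25, -186/25) → (606/25, -372/25)
T5 shear: x ← x − 2·y: (363/25, 144/25) → (3, 144/25); (669/25, -228/25) → (45, -228/25); (-21/5, -78/5) → (27, -78/5); (606/25, -372/25) → (54, -372/25)

image vertices: (3, 144/25), (45, -228/25), (27, -78/5), (54, -372/25)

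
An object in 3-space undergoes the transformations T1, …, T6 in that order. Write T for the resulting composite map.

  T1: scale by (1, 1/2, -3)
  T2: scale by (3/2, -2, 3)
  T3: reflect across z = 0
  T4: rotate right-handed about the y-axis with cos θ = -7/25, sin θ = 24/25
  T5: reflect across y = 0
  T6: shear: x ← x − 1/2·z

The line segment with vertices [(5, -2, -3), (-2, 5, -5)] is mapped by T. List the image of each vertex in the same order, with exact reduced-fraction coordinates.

T1 scale by (1, 1/2, -3): (5, -2, -3) → (5, -1, 9); (-2, 5, -5) → (-2, 5/2, 15)
T2 scale by (3/2, -2, 3): (5, -1, 9) → (15/2, 2, 27); (-2, 5/2, 15) → (-3, -5, 45)
T3 reflect across z = 0: (15/2, 2, 27) → (15/2, 2, -27); (-3, -5, 45) → (-3, -5, -45)
T4 rotate right-handed about the y-axis with cos θ = -7/25, sin θ = 24/25: (15/2, 2, -27) → (-1401/50, 2, 9/25); (-3, -5, -45) → (-1059/25, -5, 387/25)
T5 reflect across y = 0: (-1401/50, 2, 9/25) → (-1401/50, -2, 9/25); (-1059/25, -5, 387/25) → (-1059/25, 5, 387/25)
T6 shear: x ← x − 1/2·z: (-1401/50, -2, 9/25) → (-141/5, -2, 9/25); (-1059/25, 5, 387/25) → (-501/10, 5, 387/25)

image vertices: (-141/5, -2, 9/25), (-501/10, 5, 387/25)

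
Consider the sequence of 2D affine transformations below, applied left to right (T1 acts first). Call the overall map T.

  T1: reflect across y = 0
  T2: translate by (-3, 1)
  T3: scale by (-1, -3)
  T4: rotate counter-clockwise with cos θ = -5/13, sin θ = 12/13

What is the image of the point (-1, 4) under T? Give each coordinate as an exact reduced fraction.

T(p) = (-128/13, 3/13)

T1 reflect across y = 0: (-1, 4) → (-1, -4)
T2 translate by (-3, 1): (-1, -4) → (-4, -3)
T3 scale by (-1, -3): (-4, -3) → (4, 9)
T4 rotate counter-clockwise with cos θ = -5/13, sin θ = 12/13: (4, 9) → (-128/13, 3/13)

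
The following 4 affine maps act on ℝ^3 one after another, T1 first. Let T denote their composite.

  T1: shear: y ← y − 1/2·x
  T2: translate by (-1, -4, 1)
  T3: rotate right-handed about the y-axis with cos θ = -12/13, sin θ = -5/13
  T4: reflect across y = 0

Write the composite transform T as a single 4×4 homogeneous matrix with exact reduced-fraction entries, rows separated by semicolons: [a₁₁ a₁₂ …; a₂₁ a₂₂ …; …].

T = [-12/13 0 -5/13 7/13; 1/2 -1 0 4; 5/13 0 -12/13 -17/13; 0 0 0 1]

T1 = [1 0 0 0; -1/2 1 0 0; 0 0 1 0; 0 0 0 1]
T2·T1 = [1 0 0 -1; -1/2 1 0 -4; 0 0 1 1; 0 0 0 1]
T3·…·T1 = [-12/13 0 -5/13 7/13; -1/2 1 0 -4; 5/13 0 -12/13 -17/13; 0 0 0 1]
T4·…·T1 = [-12/13 0 -5/13 7/13; 1/2 -1 0 4; 5/13 0 -12/13 -17/13; 0 0 0 1]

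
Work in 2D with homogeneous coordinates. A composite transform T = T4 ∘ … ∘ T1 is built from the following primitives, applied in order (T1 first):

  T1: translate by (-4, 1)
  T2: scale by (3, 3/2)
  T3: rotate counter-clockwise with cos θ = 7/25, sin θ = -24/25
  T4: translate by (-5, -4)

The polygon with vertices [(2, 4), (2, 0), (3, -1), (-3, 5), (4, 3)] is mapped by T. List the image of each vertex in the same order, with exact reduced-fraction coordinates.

T1 translate by (-4, 1): (2, 4) → (-2, 5); (2, 0) → (-2, 1); (3, -1) → (-1, 0); (-3, 5) → (-7, 6); (4, 3) → (0, 4)
T2 scale by (3, 3/2): (-2, 5) → (-6, 15/2); (-2, 1) → (-6, 3/2); (-1, 0) → (-3, 0); (-7, 6) → (-21, 9); (0, 4) → (0, 6)
T3 rotate counter-clockwise with cos θ = 7/25, sin θ = -24/25: (-6, 15/2) → (138/25, 393/50); (-6, 3/2) → (-6/25, 309/50); (-3, 0) → (-21/25, 72/25); (-21, 9) → (69/25, 567/25); (0, 6) → (144/25, 42/25)
T4 translate by (-5, -4): (138/25, 393/50) → (13/25, 193/50); (-6/25, 309/50) → (-131/25, 109/50); (-21/25, 72/25) → (-146/25, -28/25); (69/25, 567/25) → (-56/25, 467/25); (144/25, 42/25) → (19/25, -58/25)

image vertices: (13/25, 193/50), (-131/25, 109/50), (-146/25, -28/25), (-56/25, 467/25), (19/25, -58/25)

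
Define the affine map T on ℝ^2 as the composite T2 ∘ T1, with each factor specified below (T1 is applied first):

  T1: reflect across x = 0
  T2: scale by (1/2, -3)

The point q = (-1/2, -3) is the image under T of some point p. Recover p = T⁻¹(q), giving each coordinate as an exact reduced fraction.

T1 = [-1 0 0; 0 1 0; 0 0 1]
T2·T1 = [-1/2 0 0; 0 -3 0; 0 0 1]
det M = 3/2; M⁻¹ = [-2 0 0; 0 -1/3 0; 0 0 1]
M⁻¹ · (-1/2, -3)ᵀ = (1, 1)ᵀ

p = (1, 1)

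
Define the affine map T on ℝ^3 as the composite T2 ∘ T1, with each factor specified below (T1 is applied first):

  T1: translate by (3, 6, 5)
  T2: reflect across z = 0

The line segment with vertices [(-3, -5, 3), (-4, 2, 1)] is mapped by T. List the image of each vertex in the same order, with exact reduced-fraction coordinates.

image vertices: (0, 1, -8), (-1, 8, -6)

T1 translate by (3, 6, 5): (-3, -5, 3) → (0, 1, 8); (-4, 2, 1) → (-1, 8, 6)
T2 reflect across z = 0: (0, 1, 8) → (0, 1, -8); (-1, 8, 6) → (-1, 8, -6)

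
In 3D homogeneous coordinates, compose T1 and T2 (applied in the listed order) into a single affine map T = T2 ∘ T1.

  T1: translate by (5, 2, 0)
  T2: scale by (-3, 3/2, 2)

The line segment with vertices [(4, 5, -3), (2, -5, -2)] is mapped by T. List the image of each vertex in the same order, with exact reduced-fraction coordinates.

T1 translate by (5, 2, 0): (4, 5, -3) → (9, 7, -3); (2, -5, -2) → (7, -3, -2)
T2 scale by (-3, 3/2, 2): (9, 7, -3) → (-27, 21/2, -6); (7, -3, -2) → (-21, -9/2, -4)

image vertices: (-27, 21/2, -6), (-21, -9/2, -4)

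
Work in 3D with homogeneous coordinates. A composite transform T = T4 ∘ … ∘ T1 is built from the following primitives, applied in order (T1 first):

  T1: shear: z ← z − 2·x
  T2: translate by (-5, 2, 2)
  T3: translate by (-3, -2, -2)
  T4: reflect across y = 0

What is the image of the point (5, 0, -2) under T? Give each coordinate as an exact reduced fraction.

T1 shear: z ← z − 2·x: (5, 0, -2) → (5, 0, -12)
T2 translate by (-5, 2, 2): (5, 0, -12) → (0, 2, -10)
T3 translate by (-3, -2, -2): (0, 2, -10) → (-3, 0, -12)
T4 reflect across y = 0: (-3, 0, -12) → (-3, 0, -12)

T(p) = (-3, 0, -12)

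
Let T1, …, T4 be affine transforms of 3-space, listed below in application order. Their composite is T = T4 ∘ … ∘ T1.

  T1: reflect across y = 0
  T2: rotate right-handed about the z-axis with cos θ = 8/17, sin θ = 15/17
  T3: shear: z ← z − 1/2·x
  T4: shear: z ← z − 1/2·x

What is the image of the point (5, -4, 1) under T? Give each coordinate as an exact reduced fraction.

T1 reflect across y = 0: (5, -4, 1) → (5, 4, 1)
T2 rotate right-handed about the z-axis with cos θ = 8/17, sin θ = 15/17: (5, 4, 1) → (-20/17, 107/17, 1)
T3 shear: z ← z − 1/2·x: (-20/17, 107/17, 1) → (-20/17, 107/17, 27/17)
T4 shear: z ← z − 1/2·x: (-20/17, 107/17, 27/17) → (-20/17, 107/17, 37/17)

T(p) = (-20/17, 107/17, 37/17)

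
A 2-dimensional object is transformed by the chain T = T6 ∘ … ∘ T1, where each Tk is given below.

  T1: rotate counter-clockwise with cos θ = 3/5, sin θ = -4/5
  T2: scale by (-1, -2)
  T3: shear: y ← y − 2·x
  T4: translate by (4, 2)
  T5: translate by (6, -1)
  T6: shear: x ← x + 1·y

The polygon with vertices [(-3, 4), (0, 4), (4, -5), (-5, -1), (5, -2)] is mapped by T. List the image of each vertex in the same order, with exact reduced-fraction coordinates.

T1 rotate counter-clockwise with cos θ = 3/5, sin θ = -4/5: (-3, 4) → (7/5, 24/5); (0, 4) → (16/5, 12/5); (4, -5) → (-8/5, -31/5); (-5, -1) → (-19/5, 17/5); (5, -2) → (7/5, -26/5)
T2 scale by (-1, -2): (7/5, 24/5) → (-7/5, -48/5); (16/5, 12/5) → (-16/5, -24/5); (-8/5, -31/5) → (8/5, 62/5); (-19/5, 17/5) → (19/5, -34/5); (7/5, -26/5) → (-7/5, 52/5)
T3 shear: y ← y − 2·x: (-7/5, -48/5) → (-7/5, -34/5); (-16/5, -24/5) → (-16/5, 8/5); (8/5, 62/5) → (8/5, 46/5); (19/5, -34/5) → (19/5, -72/5); (-7/5, 52/5) → (-7/5, 66/5)
T4 translate by (4, 2): (-7/5, -34/5) → (13/5, -24/5); (-16/5, 8/5) → (4/5, 18/5); (8/5, 46/5) → (28/5, 56/5); (19/5, -72/5) → (39/5, -62/5); (-7/5, 66/5) → (13/5, 76/5)
T5 translate by (6, -1): (13/5, -24/5) → (43/5, -29/5); (4/5, 18/5) → (34/5, 13/5); (28/5, 56/5) → (58/5, 51/5); (39/5, -62/5) → (69/5, -67/5); (13/5, 76/5) → (43/5, 71/5)
T6 shear: x ← x + 1·y: (43/5, -29/5) → (14/5, -29/5); (34/5, 13/5) → (47/5, 13/5); (58/5, 51/5) → (109/5, 51/5); (69/5, -67/5) → (2/5, -67/5); (43/5, 71/5) → (114/5, 71/5)

image vertices: (14/5, -29/5), (47/5, 13/5), (109/5, 51/5), (2/5, -67/5), (114/5, 71/5)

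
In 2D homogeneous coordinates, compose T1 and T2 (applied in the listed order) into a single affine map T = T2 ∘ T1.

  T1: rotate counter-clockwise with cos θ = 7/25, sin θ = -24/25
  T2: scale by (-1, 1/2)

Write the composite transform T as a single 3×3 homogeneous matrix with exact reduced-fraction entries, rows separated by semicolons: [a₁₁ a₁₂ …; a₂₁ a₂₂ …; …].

T = [-7/25 -24/25 0; -12/25 7/50 0; 0 0 1]

T1 = [7/25 24/25 0; -24/25 7/25 0; 0 0 1]
T2·T1 = [-7/25 -24/25 0; -12/25 7/50 0; 0 0 1]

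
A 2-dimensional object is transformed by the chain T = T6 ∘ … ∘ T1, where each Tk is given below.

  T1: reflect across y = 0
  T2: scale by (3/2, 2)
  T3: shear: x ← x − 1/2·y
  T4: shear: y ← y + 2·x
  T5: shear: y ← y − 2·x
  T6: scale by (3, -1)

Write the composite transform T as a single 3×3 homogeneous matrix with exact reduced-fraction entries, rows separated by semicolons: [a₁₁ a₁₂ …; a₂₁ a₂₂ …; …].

T = [9/2 3 0; 0 2 0; 0 0 1]

T1 = [1 0 0; 0 -1 0; 0 0 1]
T2·T1 = [3/2 0 0; 0 -2 0; 0 0 1]
T3·…·T1 = [3/2 1 0; 0 -2 0; 0 0 1]
T4·…·T1 = [3/2 1 0; 3 0 0; 0 0 1]
T5·…·T1 = [3/2 1 0; 0 -2 0; 0 0 1]
T6·…·T1 = [9/2 3 0; 0 2 0; 0 0 1]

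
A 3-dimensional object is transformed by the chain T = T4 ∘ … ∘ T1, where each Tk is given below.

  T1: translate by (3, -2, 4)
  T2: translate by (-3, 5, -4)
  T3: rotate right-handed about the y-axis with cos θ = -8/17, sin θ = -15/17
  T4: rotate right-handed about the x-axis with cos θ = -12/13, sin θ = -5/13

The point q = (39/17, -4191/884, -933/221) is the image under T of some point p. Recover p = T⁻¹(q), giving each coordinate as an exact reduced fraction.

p = (3/4, 3, -3)

T1 = [1 0 0 3; 0 1 0 -2; 0 0 1 4; 0 0 0 1]
T2·T1 = [1 0 0 0; 0 1 0 3; 0 0 1 0; 0 0 0 1]
T3·…·T1 = [-8/17 0 -15/17 0; 0 1 0 3; 15/17 0 -8/17 0; 0 0 0 1]
T4·…·T1 = [-8/17 0 -15/17 0; 75/221 -12/13 -40/221 -36/13; -180/221 -5/13 96/221 -15/13; 0 0 0 1]
det M = 1; M⁻¹ = [-8/17 75/221 -180/221 0; 0 -12/13 -5/13 -3; -15/17 -40/221 96/221 0; 0 0 0 1]
M⁻¹ · (39/17, -4191/884, -933/221)ᵀ = (3/4, 3, -3)ᵀ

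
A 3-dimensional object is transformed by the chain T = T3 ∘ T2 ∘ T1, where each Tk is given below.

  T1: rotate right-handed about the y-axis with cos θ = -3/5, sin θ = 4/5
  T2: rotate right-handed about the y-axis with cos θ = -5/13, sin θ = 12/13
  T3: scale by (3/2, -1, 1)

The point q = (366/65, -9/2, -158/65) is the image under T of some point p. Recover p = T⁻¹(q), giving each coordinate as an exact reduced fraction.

T1 = [-3/5 0 4/5 0; 0 1 0 0; -4/5 0 -3/5 0; 0 0 0 1]
T2·T1 = [-33/65 0 -56/65 0; 0 1 0 0; 56/65 0 -33/65 0; 0 0 0 1]
T3·…·T1 = [-99/130 0 -84/65 0; 0 -1 0 0; 56/65 0 -33/65 0; 0 0 0 1]
det M = -3/2; M⁻¹ = [-22/65 0 56/65 0; 0 -1 0 0; -112/195 0 -33/65 0; 0 0 0 1]
M⁻¹ · (366/65, -9/2, -158/65)ᵀ = (-4, 9/2, -2)ᵀ

p = (-4, 9/2, -2)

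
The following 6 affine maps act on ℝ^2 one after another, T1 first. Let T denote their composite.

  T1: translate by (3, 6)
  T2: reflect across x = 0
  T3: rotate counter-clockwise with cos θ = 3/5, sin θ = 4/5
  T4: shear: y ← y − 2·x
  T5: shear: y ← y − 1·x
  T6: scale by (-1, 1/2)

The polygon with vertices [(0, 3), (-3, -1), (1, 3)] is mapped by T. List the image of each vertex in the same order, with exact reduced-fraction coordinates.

image vertices: (9, 15), (4, 15/2), (48/5, 31/2)

T1 translate by (3, 6): (0, 3) → (3, 9); (-3, -1) → (0, 5); (1, 3) → (4, 9)
T2 reflect across x = 0: (3, 9) → (-3, 9); (0, 5) → (0, 5); (4, 9) → (-4, 9)
T3 rotate counter-clockwise with cos θ = 3/5, sin θ = 4/5: (-3, 9) → (-9, 3); (0, 5) → (-4, 3); (-4, 9) → (-48/5, 11/5)
T4 shear: y ← y − 2·x: (-9, 3) → (-9, 21); (-4, 3) → (-4, 11); (-48/5, 11/5) → (-48/5, 107/5)
T5 shear: y ← y − 1·x: (-9, 21) → (-9, 30); (-4, 11) → (-4, 15); (-48/5, 107/5) → (-48/5, 31)
T6 scale by (-1, 1/2): (-9, 30) → (9, 15); (-4, 15) → (4, 15/2); (-48/5, 31) → (48/5, 31/2)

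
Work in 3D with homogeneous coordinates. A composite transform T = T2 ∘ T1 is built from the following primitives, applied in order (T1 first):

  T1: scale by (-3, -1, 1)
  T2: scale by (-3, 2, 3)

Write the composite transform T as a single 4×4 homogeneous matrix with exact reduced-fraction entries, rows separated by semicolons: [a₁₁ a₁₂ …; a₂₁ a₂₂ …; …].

T = [9 0 0 0; 0 -2 0 0; 0 0 3 0; 0 0 0 1]

T1 = [-3 0 0 0; 0 -1 0 0; 0 0 1 0; 0 0 0 1]
T2·T1 = [9 0 0 0; 0 -2 0 0; 0 0 3 0; 0 0 0 1]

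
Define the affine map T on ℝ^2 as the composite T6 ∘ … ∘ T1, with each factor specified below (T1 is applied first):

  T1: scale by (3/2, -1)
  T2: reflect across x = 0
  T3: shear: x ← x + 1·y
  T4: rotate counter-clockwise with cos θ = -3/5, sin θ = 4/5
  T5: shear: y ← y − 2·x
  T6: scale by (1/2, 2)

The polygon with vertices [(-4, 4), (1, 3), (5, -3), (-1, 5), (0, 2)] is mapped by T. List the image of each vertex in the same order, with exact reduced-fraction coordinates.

T1 scale by (3/2, -1): (-4, 4) → (-6, -4); (1, 3) → (3/2, -3); (5, -3) → (15/2, 3); (-1, 5) → (-3/2, -5); (0, 2) → (0, -2)
T2 reflect across x = 0: (-6, -4) → (6, -4); (3/2, -3) → (-3/2, -3); (15/2, 3) → (-15/2, 3); (-3/2, -5) → (3/2, -5); (0, -2) → (0, -2)
T3 shear: x ← x + 1·y: (6, -4) → (2, -4); (-3/2, -3) → (-9/2, -3); (-15/2, 3) → (-9/2, 3); (3/2, -5) → (-7/2, -5); (0, -2) → (-2, -2)
T4 rotate counter-clockwise with cos θ = -3/5, sin θ = 4/5: (2, -4) → (2, 4); (-9/2, -3) → (51/10, -9/5); (-9/2, 3) → (3/10, -27/5); (-7/2, -5) → (61/10, 1/5); (-2, -2) → (14/5, -2/5)
T5 shear: y ← y − 2·x: (2, 4) → (2, 0); (51/10, -9/5) → (51/10, -12); (3/10, -27/5) → (3/10, -6); (61/10, 1/5) → (61/10, -12); (14/5, -2/5) → (14/5, -6)
T6 scale by (1/2, 2): (2, 0) → (1, 0); (51/10, -12) → (51/20, -24); (3/10, -6) → (3/20, -12); (61/10, -12) → (61/20, -24); (14/5, -6) → (7/5, -12)

image vertices: (1, 0), (51/20, -24), (3/20, -12), (61/20, -24), (7/5, -12)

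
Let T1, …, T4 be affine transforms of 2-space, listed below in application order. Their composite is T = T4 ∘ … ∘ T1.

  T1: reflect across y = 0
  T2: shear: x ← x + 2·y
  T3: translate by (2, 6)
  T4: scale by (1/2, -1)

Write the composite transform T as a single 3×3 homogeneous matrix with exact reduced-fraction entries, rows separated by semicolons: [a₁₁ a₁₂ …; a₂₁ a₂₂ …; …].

T = [1/2 -1 1; 0 1 -6; 0 0 1]

T1 = [1 0 0; 0 -1 0; 0 0 1]
T2·T1 = [1 -2 0; 0 -1 0; 0 0 1]
T3·…·T1 = [1 -2 2; 0 -1 6; 0 0 1]
T4·…·T1 = [1/2 -1 1; 0 1 -6; 0 0 1]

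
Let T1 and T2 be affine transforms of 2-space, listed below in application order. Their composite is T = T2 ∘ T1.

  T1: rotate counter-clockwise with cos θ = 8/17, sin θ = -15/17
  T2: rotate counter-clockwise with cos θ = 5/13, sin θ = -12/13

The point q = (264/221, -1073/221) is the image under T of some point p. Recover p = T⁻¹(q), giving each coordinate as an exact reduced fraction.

p = (3, 4)

T1 = [8/17 15/17 0; -15/17 8/17 0; 0 0 1]
T2·T1 = [-140/221 171/221 0; -171/221 -140/221 0; 0 0 1]
det M = 1; M⁻¹ = [-140/221 -171/221 0; 171/221 -140/221 0; 0 0 1]
M⁻¹ · (264/221, -1073/221)ᵀ = (3, 4)ᵀ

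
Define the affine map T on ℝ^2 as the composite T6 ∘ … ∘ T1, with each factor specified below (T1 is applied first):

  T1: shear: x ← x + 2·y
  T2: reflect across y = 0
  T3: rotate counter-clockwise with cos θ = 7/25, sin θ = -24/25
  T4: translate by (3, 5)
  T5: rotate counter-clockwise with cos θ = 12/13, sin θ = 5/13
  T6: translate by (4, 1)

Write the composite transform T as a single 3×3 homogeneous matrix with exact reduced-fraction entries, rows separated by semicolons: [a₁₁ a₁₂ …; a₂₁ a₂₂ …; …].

T = [204/325 31/65 63/13; -253/325 -142/65 88/13; 0 0 1]

T1 = [1 2 0; 0 1 0; 0 0 1]
T2·T1 = [1 2 0; 0 -1 0; 0 0 1]
T3·…·T1 = [7/25 -2/5 0; -24/25 -11/5 0; 0 0 1]
T4·…·T1 = [7/25 -2/5 3; -24/25 -11/5 5; 0 0 1]
T5·…·T1 = [204/325 31/65 11/13; -253/325 -142/65 75/13; 0 0 1]
T6·…·T1 = [204/325 31/65 63/13; -253/325 -142/65 88/13; 0 0 1]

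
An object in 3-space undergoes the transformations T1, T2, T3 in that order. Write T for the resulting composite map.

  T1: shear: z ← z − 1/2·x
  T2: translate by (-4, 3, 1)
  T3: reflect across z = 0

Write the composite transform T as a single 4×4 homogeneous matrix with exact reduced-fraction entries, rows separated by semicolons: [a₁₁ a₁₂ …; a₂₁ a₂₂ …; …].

T = [1 0 0 -4; 0 1 0 3; 1/2 0 -1 -1; 0 0 0 1]

T1 = [1 0 0 0; 0 1 0 0; -1/2 0 1 0; 0 0 0 1]
T2·T1 = [1 0 0 -4; 0 1 0 3; -1/2 0 1 1; 0 0 0 1]
T3·…·T1 = [1 0 0 -4; 0 1 0 3; 1/2 0 -1 -1; 0 0 0 1]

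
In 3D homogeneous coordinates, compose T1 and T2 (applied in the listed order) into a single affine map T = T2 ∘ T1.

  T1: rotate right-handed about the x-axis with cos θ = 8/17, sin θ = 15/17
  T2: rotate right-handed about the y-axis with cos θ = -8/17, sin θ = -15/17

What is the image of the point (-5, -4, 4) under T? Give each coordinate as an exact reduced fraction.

T1 rotate right-handed about the x-axis with cos θ = 8/17, sin θ = 15/17: (-5, -4, 4) → (-5, -92/17, -28/17)
T2 rotate right-handed about the y-axis with cos θ = -8/17, sin θ = -15/17: (-5, -92/17, -28/17) → (1100/289, -92/17, -1051/289)

T(p) = (1100/289, -92/17, -1051/289)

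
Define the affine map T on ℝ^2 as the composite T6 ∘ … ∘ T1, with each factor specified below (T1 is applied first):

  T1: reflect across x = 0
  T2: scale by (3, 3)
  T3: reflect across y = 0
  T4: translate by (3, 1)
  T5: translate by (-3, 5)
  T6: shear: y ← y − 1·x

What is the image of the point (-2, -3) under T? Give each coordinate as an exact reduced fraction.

T1 reflect across x = 0: (-2, -3) → (2, -3)
T2 scale by (3, 3): (2, -3) → (6, -9)
T3 reflect across y = 0: (6, -9) → (6, 9)
T4 translate by (3, 1): (6, 9) → (9, 10)
T5 translate by (-3, 5): (9, 10) → (6, 15)
T6 shear: y ← y − 1·x: (6, 15) → (6, 9)

T(p) = (6, 9)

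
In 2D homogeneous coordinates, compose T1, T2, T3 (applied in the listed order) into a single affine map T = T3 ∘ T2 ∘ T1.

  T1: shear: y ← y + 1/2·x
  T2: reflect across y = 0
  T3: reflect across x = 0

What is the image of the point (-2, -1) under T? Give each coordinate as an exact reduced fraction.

T1 shear: y ← y + 1/2·x: (-2, -1) → (-2, -2)
T2 reflect across y = 0: (-2, -2) → (-2, 2)
T3 reflect across x = 0: (-2, 2) → (2, 2)

T(p) = (2, 2)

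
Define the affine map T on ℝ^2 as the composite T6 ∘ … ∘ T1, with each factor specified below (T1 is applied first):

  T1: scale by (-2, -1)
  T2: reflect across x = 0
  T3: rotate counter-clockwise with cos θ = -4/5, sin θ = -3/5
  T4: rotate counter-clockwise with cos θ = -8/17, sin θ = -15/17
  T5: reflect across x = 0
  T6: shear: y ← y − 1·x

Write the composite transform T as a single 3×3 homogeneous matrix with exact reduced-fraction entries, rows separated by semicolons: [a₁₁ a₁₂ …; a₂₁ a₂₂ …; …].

T = [26/85 -84/85 0; 142/85 97/85 0; 0 0 1]

T1 = [-2 0 0; 0 -1 0; 0 0 1]
T2·T1 = [2 0 0; 0 -1 0; 0 0 1]
T3·…·T1 = [-8/5 -3/5 0; -6/5 4/5 0; 0 0 1]
T4·…·T1 = [-26/85 84/85 0; 168/85 13/85 0; 0 0 1]
T5·…·T1 = [26/85 -84/85 0; 168/85 13/85 0; 0 0 1]
T6·…·T1 = [26/85 -84/85 0; 142/85 97/85 0; 0 0 1]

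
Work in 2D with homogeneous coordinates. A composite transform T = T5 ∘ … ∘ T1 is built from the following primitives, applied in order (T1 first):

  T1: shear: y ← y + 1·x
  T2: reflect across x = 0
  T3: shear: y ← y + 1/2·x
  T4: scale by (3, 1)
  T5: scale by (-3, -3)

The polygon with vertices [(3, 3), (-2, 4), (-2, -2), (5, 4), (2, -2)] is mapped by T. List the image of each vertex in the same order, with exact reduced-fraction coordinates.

T1 shear: y ← y + 1·x: (3, 3) → (3, 6); (-2, 4) → (-2, 2); (-2, -2) → (-2, -4); (5, 4) → (5, 9); (2, -2) → (2, 0)
T2 reflect across x = 0: (3, 6) → (-3, 6); (-2, 2) → (2, 2); (-2, -4) → (2, -4); (5, 9) → (-5, 9); (2, 0) → (-2, 0)
T3 shear: y ← y + 1/2·x: (-3, 6) → (-3, 9/2); (2, 2) → (2, 3); (2, -4) → (2, -3); (-5, 9) → (-5, 13/2); (-2, 0) → (-2, -1)
T4 scale by (3, 1): (-3, 9/2) → (-9, 9/2); (2, 3) → (6, 3); (2, -3) → (6, -3); (-5, 13/2) → (-15, 13/2); (-2, -1) → (-6, -1)
T5 scale by (-3, -3): (-9, 9/2) → (27, -27/2); (6, 3) → (-18, -9); (6, -3) → (-18, 9); (-15, 13/2) → (45, -39/2); (-6, -1) → (18, 3)

image vertices: (27, -27/2), (-18, -9), (-18, 9), (45, -39/2), (18, 3)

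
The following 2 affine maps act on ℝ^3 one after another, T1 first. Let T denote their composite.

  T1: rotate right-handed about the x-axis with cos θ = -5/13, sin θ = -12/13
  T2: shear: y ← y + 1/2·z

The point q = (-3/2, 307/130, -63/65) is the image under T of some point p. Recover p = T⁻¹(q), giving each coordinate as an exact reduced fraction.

T1 = [1 0 0 0; 0 -5/13 12/13 0; 0 -12/13 -5/13 0; 0 0 0 1]
T2·T1 = [1 0 0 0; 0 -11/13 19/26 0; 0 -12/13 -5/13 0; 0 0 0 1]
det M = 1; M⁻¹ = [1 0 0 0; 0 -5/13 -19/26 0; 0 12/13 -11/13 0; 0 0 0 1]
M⁻¹ · (-3/2, 307/130, -63/65)ᵀ = (-3/2, -1/5, 3)ᵀ

p = (-3/2, -1/5, 3)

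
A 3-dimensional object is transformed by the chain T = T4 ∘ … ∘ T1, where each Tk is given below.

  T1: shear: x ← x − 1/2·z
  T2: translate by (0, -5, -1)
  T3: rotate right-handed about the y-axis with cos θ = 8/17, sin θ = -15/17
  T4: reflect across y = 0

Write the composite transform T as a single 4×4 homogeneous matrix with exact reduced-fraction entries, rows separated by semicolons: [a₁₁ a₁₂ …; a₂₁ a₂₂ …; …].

T = [8/17 0 -19/17 15/17; 0 -1 0 5; 15/17 0 1/34 -8/17; 0 0 0 1]

T1 = [1 0 -1/2 0; 0 1 0 0; 0 0 1 0; 0 0 0 1]
T2·T1 = [1 0 -1/2 0; 0 1 0 -5; 0 0 1 -1; 0 0 0 1]
T3·…·T1 = [8/17 0 -19/17 15/17; 0 1 0 -5; 15/17 0 1/34 -8/17; 0 0 0 1]
T4·…·T1 = [8/17 0 -19/17 15/17; 0 -1 0 5; 15/17 0 1/34 -8/17; 0 0 0 1]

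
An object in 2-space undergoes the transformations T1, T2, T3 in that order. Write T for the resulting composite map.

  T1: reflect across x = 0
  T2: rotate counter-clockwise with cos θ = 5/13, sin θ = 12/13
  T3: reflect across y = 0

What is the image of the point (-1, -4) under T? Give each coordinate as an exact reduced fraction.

T(p) = (53/13, 8/13)

T1 reflect across x = 0: (-1, -4) → (1, -4)
T2 rotate counter-clockwise with cos θ = 5/13, sin θ = 12/13: (1, -4) → (53/13, -8/13)
T3 reflect across y = 0: (53/13, -8/13) → (53/13, 8/13)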